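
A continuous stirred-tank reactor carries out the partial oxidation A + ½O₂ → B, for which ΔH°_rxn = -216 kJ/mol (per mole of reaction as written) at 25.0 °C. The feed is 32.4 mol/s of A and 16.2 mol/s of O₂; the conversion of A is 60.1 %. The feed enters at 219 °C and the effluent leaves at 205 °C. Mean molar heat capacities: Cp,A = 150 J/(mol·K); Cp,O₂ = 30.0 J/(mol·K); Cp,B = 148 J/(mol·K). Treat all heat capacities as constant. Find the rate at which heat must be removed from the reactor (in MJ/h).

Q_out = 15600 MJ/h

Extent of reaction ξ = 0.601 × 32.4 = 19.472 mol/s
Reaction term: ξ·ΔH°_rxn = 19.472 × -216 = -4206 kJ/s
Sensible, feed 219→25 °C: -1037.1 kJ/s
Outlet flows (mol/s): A 12.928, O₂ 6.4638, B 19.472
Sensible, products 25→205 °C: 902.69 kJ/s
Q = ΔH = -4340.5 kJ/s = -4340.5 kW
Heat removed = 15626 MJ/h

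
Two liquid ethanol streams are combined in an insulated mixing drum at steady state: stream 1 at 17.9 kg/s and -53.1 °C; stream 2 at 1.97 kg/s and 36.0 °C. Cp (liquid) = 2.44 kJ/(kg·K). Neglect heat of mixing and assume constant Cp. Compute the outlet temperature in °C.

Energy balance with Q = 0: Σ ṁᵢCp,ᵢ(T_out − Tᵢ) = 0
Σ ṁᵢCp,ᵢTᵢ = 17.9×2.44×-53.1 + 1.97×2.44×36.0 = -2146.2
Σ ṁᵢCp,ᵢ = 17.9×2.44 + 1.97×2.44 = 48.483
T_out = -2146.2 / 48.483 = -44.266 °C

T_out = -44.3 °C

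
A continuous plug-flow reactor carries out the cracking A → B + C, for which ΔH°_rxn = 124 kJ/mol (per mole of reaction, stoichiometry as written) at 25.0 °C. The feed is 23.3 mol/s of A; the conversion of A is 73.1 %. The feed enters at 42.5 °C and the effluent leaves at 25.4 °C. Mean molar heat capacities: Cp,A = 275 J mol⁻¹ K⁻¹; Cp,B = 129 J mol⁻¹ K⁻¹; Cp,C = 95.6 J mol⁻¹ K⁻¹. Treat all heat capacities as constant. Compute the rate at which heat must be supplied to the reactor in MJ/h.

Q_in = 7210 MJ/h

Extent of reaction ξ = 0.731 × 23.3 = 17.032 mol/s
Reaction term: ξ·ΔH°_rxn = 17.032 × 124 = 2112 kJ/s
Sensible, feed 42.5→25 °C: -112.13 kJ/s
Outlet flows (mol/s): A 6.2677, B 17.032, C 17.032
Sensible, products 25→25.4 °C: 2.2196 kJ/s
Q = ΔH = 2002.1 kJ/s = 2002.1 kW
Heat supplied = 7207.5 MJ/h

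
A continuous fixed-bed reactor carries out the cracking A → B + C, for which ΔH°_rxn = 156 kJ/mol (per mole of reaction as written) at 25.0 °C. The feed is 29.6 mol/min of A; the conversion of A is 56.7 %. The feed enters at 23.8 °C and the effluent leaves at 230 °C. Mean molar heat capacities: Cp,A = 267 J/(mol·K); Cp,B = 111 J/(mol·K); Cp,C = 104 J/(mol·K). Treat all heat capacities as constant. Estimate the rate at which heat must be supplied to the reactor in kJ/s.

Extent of reaction ξ = 0.567 × 29.6 = 16.783 mol/min
Reaction term: ξ·ΔH°_rxn = 16.783 × 156 = 2618.2 kJ/min
Sensible, feed 23.8→25 °C: 9.4838 kJ/min
Outlet flows (mol/min): A 12.817, B 16.783, C 16.783
Sensible, products 25→230 °C: 1441.2 kJ/min
Q = ΔH = 4068.9 kJ/min = 67.815 kW
Heat supplied = 67.815 kJ/s

Q_in = 67.8 kJ/s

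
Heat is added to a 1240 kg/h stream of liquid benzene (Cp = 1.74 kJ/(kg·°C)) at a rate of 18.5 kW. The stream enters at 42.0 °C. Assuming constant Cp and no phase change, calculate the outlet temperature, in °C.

Q = 18.5 kW = 66600 kJ/h
ΔT = Q/(ṁ·Cp) = 66600/(1240×1.74) = 30.868 K
T_out = 42.0 + 30.868 = 72.868 °C

T_out = 72.9 °C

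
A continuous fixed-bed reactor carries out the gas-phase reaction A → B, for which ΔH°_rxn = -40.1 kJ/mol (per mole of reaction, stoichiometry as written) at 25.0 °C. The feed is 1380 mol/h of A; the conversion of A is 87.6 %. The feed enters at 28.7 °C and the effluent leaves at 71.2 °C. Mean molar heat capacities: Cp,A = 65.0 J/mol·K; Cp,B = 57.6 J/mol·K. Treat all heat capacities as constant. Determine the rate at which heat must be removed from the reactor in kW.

Q_out = 12.5 kW

Extent of reaction ξ = 0.876 × 1380 = 1208.9 mol/h
Reaction term: ξ·ΔH°_rxn = 1208.9 × -40.1 = -48476 kJ/h
Sensible, feed 28.7→25 °C: -331.89 kJ/h
Outlet flows (mol/h): A 171.12, B 1208.9
Sensible, products 25→71.2 °C: 3730.8 kJ/h
Q = ΔH = -45077 kJ/h = -12.521 kW
Heat removed = 12.521 kW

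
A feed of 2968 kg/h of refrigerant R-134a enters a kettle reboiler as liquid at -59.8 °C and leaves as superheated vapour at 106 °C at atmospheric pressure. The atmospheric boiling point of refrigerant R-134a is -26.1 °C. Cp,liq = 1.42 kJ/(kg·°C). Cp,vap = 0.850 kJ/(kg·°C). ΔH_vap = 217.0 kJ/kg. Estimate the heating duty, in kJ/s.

liquid -59.8→-26.1 °C: 47.854 kJ/kg
vaporisation at -26.1 °C: 217 kJ/kg
vapour -26.1→106 °C: 112.28 kJ/kg
Δh = 47.854 + 217 + 112.28 = 377.14 kJ/kg
Q = ṁ·Δh = 2968 kg/h × 377.14 kJ/kg = 1.1193e+06 kJ/h
|Q| = 310.93 kW

Q = 311 kJ/s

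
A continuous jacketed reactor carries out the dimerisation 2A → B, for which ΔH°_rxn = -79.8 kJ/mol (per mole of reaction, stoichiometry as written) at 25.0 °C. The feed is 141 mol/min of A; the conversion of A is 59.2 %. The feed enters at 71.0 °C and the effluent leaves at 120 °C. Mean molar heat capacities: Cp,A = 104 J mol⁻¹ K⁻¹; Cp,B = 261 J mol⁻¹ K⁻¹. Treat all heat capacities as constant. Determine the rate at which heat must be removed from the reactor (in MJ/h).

Q_out = 144 MJ/h

Extent of reaction ξ = 0.592 × 141 / 2 = 41.736 mol/min
Reaction term: ξ·ΔH°_rxn = 41.736 × -79.8 = -3330.5 kJ/min
Sensible, feed 71.0→25 °C: -674.54 kJ/min
Outlet flows (mol/min): A 57.528, B 41.736
Sensible, products 25→120 °C: 1603.2 kJ/min
Q = ΔH = -2401.9 kJ/min = -40.031 kW
Heat removed = 144.11 MJ/h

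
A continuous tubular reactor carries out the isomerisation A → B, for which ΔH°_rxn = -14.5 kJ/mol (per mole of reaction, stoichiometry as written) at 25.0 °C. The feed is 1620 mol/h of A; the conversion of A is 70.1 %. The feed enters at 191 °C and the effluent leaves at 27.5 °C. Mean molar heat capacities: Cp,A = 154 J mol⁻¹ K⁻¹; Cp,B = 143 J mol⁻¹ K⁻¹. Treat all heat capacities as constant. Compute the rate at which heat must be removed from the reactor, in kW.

Extent of reaction ξ = 0.701 × 1620 = 1135.6 mol/h
Reaction term: ξ·ΔH°_rxn = 1135.6 × -14.5 = -16466 kJ/h
Sensible, feed 191→25 °C: -41414 kJ/h
Outlet flows (mol/h): A 484.38, B 1135.6
Sensible, products 25→27.5 °C: 592.47 kJ/h
Q = ΔH = -57288 kJ/h = -15.913 kW
Heat removed = 15.913 kW

Q_out = 15.9 kW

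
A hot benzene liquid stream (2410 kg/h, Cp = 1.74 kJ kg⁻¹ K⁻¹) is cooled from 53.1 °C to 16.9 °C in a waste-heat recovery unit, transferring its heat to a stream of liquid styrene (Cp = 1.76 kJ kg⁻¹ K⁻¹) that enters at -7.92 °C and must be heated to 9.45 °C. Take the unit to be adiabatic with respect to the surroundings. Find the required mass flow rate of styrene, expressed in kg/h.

ṁ_c = 4970 kg/h

Heat released by hot stream: Q = 2410 × 1.74 × (53.1 − 16.9) = 151800 kJ/h
Energy balance on cold side (adiabatic exchanger): Q = ṁ_c·Cp_c·(T_c,out − T_c,in)
ṁ_c = 151800 / [1.76 × (9.45 − -7.92)] = 4965.5 kg/h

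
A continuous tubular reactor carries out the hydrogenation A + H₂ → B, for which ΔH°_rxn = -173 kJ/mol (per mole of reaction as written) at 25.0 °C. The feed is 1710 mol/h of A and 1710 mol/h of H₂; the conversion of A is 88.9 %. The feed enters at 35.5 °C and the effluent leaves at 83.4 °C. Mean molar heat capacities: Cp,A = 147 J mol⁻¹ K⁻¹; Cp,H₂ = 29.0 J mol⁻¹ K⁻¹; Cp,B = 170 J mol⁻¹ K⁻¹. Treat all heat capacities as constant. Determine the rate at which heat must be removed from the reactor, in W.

Q_out = 69200 W

Extent of reaction ξ = 0.889 × 1710 = 1520.2 mol/h
Reaction term: ξ·ΔH°_rxn = 1520.2 × -173 = -262990 kJ/h
Sensible, feed 35.5→25 °C: -3160.1 kJ/h
Outlet flows (mol/h): A 189.81, H₂ 189.81, B 1520.2
Sensible, products 25→83.4 °C: 17043 kJ/h
Q = ΔH = -249110 kJ/h = -69.197 kW
Heat removed = 69197 W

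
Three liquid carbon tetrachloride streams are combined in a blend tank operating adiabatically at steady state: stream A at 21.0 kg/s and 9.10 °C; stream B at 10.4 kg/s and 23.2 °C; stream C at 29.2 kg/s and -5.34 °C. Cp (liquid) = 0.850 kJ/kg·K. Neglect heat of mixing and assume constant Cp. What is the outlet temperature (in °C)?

Energy balance with Q = 0: Σ ṁᵢCp,ᵢ(T_out − Tᵢ) = 0
T_out = Σ ṁᵢCp,ᵢTᵢ / Σ ṁᵢCp,ᵢ
      = 234.98 / 51.51 = 4.5619 °C

T_out = 4.56 °C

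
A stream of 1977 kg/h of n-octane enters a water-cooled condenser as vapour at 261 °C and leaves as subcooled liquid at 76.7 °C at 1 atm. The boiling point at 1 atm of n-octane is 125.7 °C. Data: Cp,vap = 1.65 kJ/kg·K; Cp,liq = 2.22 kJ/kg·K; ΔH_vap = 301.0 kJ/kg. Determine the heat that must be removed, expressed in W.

Q_c = 348000 W

vapour 261→125.7 °C: -223.25 kJ/kg
condensation at 125.7 °C: -301 kJ/kg
liquid 125.7→76.7 °C: -108.78 kJ/kg
Δh = -223.25 + -301 + -108.78 = -633.02 kJ/kg
Q = ṁ·Δh = 1977 kg/h × -633.02 kJ/kg = -1.2515e+06 kJ/h
|Q| = 347.64 kW = 347640 W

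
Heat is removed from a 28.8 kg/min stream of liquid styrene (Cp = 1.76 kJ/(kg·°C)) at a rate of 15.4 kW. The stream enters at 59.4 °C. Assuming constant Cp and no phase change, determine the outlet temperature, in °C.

Q = 15.4 kW = 924 kJ/min
ΔT = Q/(ṁ·Cp) = 924/(28.8×1.76) = 18.229 K
T_out = 59.4 − 18.229 = 41.171 °C

T_out = 41.2 °C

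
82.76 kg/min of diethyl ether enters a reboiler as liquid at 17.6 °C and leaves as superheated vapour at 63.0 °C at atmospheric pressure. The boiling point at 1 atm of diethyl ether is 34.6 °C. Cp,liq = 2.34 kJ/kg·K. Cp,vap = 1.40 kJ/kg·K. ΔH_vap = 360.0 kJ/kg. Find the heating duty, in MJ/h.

Q = 2180 MJ/h

liquid 17.6→34.6 °C: 39.78 kJ/kg
vaporisation at 34.6 °C: 360 kJ/kg
vapour 34.6→63.0 °C: 39.76 kJ/kg
Δh = 39.78 + 360 + 39.76 = 439.54 kJ/kg
Q = ṁ·Δh = 82.76 kg/min × 439.54 kJ/kg = 36376 kJ/min
|Q| = 606.27 kW = 2182.6 MJ/h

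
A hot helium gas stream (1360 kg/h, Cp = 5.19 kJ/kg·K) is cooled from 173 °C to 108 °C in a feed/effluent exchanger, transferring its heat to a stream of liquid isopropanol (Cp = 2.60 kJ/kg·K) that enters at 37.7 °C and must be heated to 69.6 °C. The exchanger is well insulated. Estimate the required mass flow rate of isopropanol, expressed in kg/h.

ṁ_c = 5530 kg/h

Heat released by hot stream: Q = 1360 × 5.19 × (173 − 108) = 458800 kJ/h
Energy balance on cold side (adiabatic exchanger): Q = ṁ_c·Cp_c·(T_c,out − T_c,in)
ṁ_c = 458800 / [2.60 × (69.6 − 37.7)] = 5531.7 kg/h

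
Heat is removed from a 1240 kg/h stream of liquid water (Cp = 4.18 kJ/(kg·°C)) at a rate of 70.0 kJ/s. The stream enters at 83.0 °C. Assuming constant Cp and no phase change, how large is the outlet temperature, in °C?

Q = 70.0 kJ/s = 252000 kJ/h
ΔT = Q/(ṁ·Cp) = 252000/(1240×4.18) = 48.619 K
T_out = 83.0 − 48.619 = 34.381 °C

T_out = 34.4 °C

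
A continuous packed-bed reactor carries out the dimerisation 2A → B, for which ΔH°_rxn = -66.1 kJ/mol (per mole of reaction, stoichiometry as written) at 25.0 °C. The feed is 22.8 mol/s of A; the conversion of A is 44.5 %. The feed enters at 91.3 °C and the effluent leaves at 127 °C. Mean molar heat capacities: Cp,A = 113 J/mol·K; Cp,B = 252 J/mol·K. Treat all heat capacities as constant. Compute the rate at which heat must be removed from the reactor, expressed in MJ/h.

Q_out = 828 MJ/h

Extent of reaction ξ = 0.445 × 22.8 / 2 = 5.073 mol/s
Reaction term: ξ·ΔH°_rxn = 5.073 × -66.1 = -335.33 kJ/s
Sensible, feed 91.3→25 °C: -170.82 kJ/s
Outlet flows (mol/s): A 12.654, B 5.073
Sensible, products 25→127 °C: 276.25 kJ/s
Q = ΔH = -229.89 kJ/s = -229.89 kW
Heat removed = 827.62 MJ/h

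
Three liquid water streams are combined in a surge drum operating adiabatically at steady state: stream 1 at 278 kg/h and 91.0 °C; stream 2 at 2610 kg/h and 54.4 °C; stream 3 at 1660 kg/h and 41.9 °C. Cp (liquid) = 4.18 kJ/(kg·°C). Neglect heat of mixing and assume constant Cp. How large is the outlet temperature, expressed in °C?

T_out = 52.1 °C

Adiabatic, steady state ⇒ Σ ṁᵢCp,ᵢ(T_out − Tᵢ) = 0
T_out = Σ ṁᵢCp,ᵢTᵢ / Σ ṁᵢCp,ᵢ
      = 989970 / 19011 = 52.075 °C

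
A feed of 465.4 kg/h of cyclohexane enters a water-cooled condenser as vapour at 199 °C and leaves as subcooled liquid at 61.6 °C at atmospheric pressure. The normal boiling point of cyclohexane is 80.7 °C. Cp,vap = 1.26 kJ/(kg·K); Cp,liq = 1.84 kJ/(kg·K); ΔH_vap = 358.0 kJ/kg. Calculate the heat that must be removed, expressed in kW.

Q_c = 70.1 kW

vapour 199→80.7 °C: -149.06 kJ/kg
condensation at 80.7 °C: -358 kJ/kg
liquid 80.7→61.6 °C: -35.144 kJ/kg
Δh = -149.06 + -358 + -35.144 = -542.2 kJ/kg
Q = ṁ·Δh = 465.4 kg/h × -542.2 kJ/kg = -252340 kJ/h
|Q| = 70.095 kW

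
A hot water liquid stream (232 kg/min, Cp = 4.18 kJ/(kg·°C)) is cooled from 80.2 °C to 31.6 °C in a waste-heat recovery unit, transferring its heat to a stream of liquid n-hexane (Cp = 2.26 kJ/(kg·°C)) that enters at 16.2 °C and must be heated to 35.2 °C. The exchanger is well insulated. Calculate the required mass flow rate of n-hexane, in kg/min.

Heat released by hot stream: Q = 232 × 4.18 × (80.2 − 31.6) = 47130 kJ/min
Energy balance on cold side (adiabatic exchanger): Q = ṁ_c·Cp_c·(T_c,out − T_c,in)
ṁ_c = 47130 / [2.26 × (35.2 − 16.2)] = 1097.6 kg/min

ṁ_c = 1100 kg/min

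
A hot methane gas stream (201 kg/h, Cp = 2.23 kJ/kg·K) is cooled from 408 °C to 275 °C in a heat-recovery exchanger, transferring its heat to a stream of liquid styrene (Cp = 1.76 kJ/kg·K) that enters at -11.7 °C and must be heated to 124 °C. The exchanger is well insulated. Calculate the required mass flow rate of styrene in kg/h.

Heat released by hot stream: Q = 201 × 2.23 × (408 − 275) = 59615 kJ/h
Energy balance on cold side (adiabatic exchanger): Q = ṁ_c·Cp_c·(T_c,out − T_c,in)
ṁ_c = 59615 / [1.76 × (124 − -11.7)] = 249.61 kg/h

ṁ_c = 250 kg/h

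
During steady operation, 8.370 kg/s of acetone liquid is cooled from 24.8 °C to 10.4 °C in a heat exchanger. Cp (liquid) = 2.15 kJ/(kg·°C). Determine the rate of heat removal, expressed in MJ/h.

Q = ṁ·Cp·ΔT = 8.370 × 2.15 × (10.4 − 24.8) = -259.14 kJ/s
Cooling duty = 932.89 MJ/h

Q_c = 933 MJ/h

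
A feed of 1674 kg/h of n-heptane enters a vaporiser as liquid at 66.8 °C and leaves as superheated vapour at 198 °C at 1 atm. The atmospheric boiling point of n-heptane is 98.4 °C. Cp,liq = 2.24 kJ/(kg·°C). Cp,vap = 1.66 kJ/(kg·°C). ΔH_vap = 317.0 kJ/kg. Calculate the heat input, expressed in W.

Q = 257000 W

liquid 66.8→98.4 °C: 70.784 kJ/kg
vaporisation at 98.4 °C: 317 kJ/kg
vapour 98.4→198 °C: 165.34 kJ/kg
Δh = 70.784 + 317 + 165.34 = 553.12 kJ/kg
Q = ṁ·Δh = 1674 kg/h × 553.12 kJ/kg = 925920 kJ/h
|Q| = 257.2 kW = 257200 W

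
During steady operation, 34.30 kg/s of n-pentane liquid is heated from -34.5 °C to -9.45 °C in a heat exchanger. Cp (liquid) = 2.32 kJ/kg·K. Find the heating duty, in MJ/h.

Q = 7180 MJ/h

Q = ṁ·Cp·ΔT = 34.30 × 2.32 × (-9.45 − -34.5) = 1993.4 kJ/s
Heating duty = 7176.2 MJ/h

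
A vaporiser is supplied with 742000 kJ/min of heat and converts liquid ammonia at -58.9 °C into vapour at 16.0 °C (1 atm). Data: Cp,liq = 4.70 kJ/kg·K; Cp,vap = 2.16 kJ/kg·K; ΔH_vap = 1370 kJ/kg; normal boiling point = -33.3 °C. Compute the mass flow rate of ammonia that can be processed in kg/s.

ṁ = 7.74 kg/s

Δh = 4.70×(-33.3−-58.9) + 1370 + 2.16×(16.0−-33.3) = 1596.8 kJ/kg
Q = 742000 kJ/min = 12367 kJ/s = 12367 kJ/s
ṁ = Q/Δh = 12367 / 1596.8 = 7.7446 kg/s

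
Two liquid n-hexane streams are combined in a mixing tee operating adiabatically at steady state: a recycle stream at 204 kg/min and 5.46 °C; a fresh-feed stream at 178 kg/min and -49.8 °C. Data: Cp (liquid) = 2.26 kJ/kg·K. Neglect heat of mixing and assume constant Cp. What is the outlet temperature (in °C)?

T_out = -20.3 °C

No heat crosses the boundary, so H_out = H_in.
T_out = Σ ṁᵢCp,ᵢTᵢ / Σ ṁᵢCp,ᵢ
      = -17516 / 863.32 = -20.289 °C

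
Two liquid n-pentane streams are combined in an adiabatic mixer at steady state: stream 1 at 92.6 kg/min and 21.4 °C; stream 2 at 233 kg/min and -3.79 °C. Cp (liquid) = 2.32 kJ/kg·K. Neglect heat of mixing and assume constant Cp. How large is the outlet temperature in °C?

Energy balance with Q = 0: Σ ṁᵢCp,ᵢ(T_out − Tᵢ) = 0
T_out = Σ ṁᵢCp,ᵢTᵢ / Σ ṁᵢCp,ᵢ
      = 2548.7 / 755.39 = 3.374 °C

T_out = 3.37 °C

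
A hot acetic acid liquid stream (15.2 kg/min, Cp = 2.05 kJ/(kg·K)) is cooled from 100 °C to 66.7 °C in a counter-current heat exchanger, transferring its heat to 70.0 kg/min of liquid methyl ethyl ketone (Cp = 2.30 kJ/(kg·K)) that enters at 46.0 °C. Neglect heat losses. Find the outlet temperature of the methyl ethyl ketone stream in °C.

T_c,out = 52.4 °C

Heat released by hot stream: Q = 15.2 × 2.05 × (100 − 66.7) = 1037.6 kJ/min
Energy balance on cold side (adiabatic exchanger): Q = ṁ_c·Cp_c·(T_c,out − T_c,in)
T_c,out = 46.0 + 1037.6/(70.0 × 2.30) = 52.445 °C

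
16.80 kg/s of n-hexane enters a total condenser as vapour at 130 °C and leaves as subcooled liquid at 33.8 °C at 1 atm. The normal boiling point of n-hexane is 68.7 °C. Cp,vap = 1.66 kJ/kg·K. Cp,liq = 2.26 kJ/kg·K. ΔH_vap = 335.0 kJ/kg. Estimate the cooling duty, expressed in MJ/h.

Q_c = 31200 MJ/h

vapour 130→68.7 °C: -101.76 kJ/kg
condensation at 68.7 °C: -335 kJ/kg
liquid 68.7→33.8 °C: -78.874 kJ/kg
Δh = -101.76 + -335 + -78.874 = -515.63 kJ/kg
Q = ṁ·Δh = 16.80 kg/s × -515.63 kJ/kg = -8662.6 kJ/s
|Q| = 8662.6 kW = 31185 MJ/h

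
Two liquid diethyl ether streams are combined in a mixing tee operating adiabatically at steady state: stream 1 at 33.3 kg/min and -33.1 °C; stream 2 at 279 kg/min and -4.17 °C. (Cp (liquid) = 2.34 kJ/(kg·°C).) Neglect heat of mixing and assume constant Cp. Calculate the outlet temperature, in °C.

Energy balance with Q = 0: Σ ṁᵢCp,ᵢ(T_out − Tᵢ) = 0
T_out = Σ ṁᵢCp,ᵢTᵢ / Σ ṁᵢCp,ᵢ
      = -5301.6 / 730.78 = -7.2548 °C

T_out = -7.25 °C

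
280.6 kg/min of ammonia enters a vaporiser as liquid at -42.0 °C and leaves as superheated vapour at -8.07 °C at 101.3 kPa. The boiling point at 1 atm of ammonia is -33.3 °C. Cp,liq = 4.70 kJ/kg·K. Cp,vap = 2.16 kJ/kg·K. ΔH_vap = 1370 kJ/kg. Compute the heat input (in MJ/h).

liquid -42.0→-33.3 °C: 40.89 kJ/kg
vaporisation at -33.3 °C: 1370 kJ/kg
vapour -33.3→-8.07 °C: 54.497 kJ/kg
Δh = 40.89 + 1370 + 54.497 = 1465.4 kJ/kg
Q = ṁ·Δh = 280.6 kg/min × 1465.4 kJ/kg = 411190 kJ/min
|Q| = 6853.1 kW = 24671 MJ/h

Q = 24700 MJ/h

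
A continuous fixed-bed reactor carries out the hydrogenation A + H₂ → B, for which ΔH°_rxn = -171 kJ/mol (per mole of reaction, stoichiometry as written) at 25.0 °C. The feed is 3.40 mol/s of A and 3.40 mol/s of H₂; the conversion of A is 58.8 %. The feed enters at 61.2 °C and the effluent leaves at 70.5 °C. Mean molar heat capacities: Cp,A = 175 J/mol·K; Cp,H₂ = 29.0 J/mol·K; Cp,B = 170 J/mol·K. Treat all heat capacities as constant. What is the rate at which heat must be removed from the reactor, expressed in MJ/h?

Q_out = 1220 MJ/h

Extent of reaction ξ = 0.588 × 3.40 = 1.9992 mol/s
Reaction term: ξ·ΔH°_rxn = 1.9992 × -171 = -341.86 kJ/s
Sensible, feed 61.2→25 °C: -25.108 kJ/s
Outlet flows (mol/s): A 1.4008, H₂ 1.4008, B 1.9992
Sensible, products 25→70.5 °C: 28.466 kJ/s
Q = ΔH = -338.51 kJ/s = -338.51 kW
Heat removed = 1218.6 MJ/h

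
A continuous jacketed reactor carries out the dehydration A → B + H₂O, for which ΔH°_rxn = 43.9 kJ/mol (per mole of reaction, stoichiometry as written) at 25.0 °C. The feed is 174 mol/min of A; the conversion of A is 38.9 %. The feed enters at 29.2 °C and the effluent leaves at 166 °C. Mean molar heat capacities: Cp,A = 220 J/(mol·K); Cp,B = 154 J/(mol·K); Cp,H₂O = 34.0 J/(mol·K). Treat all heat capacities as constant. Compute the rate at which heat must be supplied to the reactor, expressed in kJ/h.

Extent of reaction ξ = 0.389 × 174 = 67.686 mol/min
Reaction term: ξ·ΔH°_rxn = 67.686 × 43.9 = 2971.4 kJ/min
Sensible, feed 29.2→25 °C: -160.78 kJ/min
Outlet flows (mol/min): A 106.31, B 67.686, H₂O 67.686
Sensible, products 25→166 °C: 5092.1 kJ/min
Q = ΔH = 7902.7 kJ/min = 131.71 kW
Heat supplied = 474160 kJ/h

Q_in = 474000 kJ/h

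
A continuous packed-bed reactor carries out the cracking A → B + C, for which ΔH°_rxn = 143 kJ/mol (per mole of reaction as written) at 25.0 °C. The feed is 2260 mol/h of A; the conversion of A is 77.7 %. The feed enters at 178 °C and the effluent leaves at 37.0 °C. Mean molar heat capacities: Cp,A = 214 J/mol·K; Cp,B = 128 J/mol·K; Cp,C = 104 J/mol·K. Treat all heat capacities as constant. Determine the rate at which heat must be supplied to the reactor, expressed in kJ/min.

Extent of reaction ξ = 0.777 × 2260 = 1756 mol/h
Reaction term: ξ·ΔH°_rxn = 1756 × 143 = 251110 kJ/h
Sensible, feed 178→25 °C: -73997 kJ/h
Outlet flows (mol/h): A 503.98, B 1756, C 1756
Sensible, products 25→37.0 °C: 6183 kJ/h
Q = ΔH = 183300 kJ/h = 50.916 kW
Heat supplied = 3054.9 kJ/min

Q_in = 3050 kJ/min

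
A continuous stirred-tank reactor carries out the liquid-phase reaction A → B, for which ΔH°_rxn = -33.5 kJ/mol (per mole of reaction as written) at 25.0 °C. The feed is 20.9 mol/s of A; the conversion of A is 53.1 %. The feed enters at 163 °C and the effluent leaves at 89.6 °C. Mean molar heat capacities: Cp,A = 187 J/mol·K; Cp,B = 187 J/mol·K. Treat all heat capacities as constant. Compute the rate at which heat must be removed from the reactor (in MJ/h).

Q_out = 2370 MJ/h

Extent of reaction ξ = 0.531 × 20.9 = 11.098 mol/s
Reaction term: ξ·ΔH°_rxn = 11.098 × -33.5 = -371.78 kJ/s
Sensible, feed 163→25 °C: -539.35 kJ/s
Outlet flows (mol/s): A 9.8021, B 11.098
Sensible, products 25→89.6 °C: 252.48 kJ/s
Q = ΔH = -658.65 kJ/s = -658.65 kW
Heat removed = 2371.1 MJ/h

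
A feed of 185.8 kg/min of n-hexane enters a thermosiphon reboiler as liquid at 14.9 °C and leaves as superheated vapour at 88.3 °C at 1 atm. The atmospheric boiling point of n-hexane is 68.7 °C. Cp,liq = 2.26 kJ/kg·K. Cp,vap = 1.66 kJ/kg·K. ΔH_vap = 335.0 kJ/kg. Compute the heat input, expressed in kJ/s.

liquid 14.9→68.7 °C: 121.59 kJ/kg
vaporisation at 68.7 °C: 335 kJ/kg
vapour 68.7→88.3 °C: 32.536 kJ/kg
Δh = 121.59 + 335 + 32.536 = 489.12 kJ/kg
Q = ṁ·Δh = 185.8 kg/min × 489.12 kJ/kg = 90879 kJ/min
|Q| = 1514.7 kW

Q = 1510 kJ/s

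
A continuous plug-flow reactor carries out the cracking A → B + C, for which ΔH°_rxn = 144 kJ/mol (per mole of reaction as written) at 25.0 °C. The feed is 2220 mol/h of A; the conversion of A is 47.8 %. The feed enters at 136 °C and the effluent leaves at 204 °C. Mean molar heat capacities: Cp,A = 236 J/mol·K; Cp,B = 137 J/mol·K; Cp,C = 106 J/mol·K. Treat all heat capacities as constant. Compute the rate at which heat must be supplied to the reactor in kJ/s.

Q_in = 52.7 kJ/s

Extent of reaction ξ = 0.478 × 2220 = 1061.2 mol/h
Reaction term: ξ·ΔH°_rxn = 1061.2 × 144 = 152810 kJ/h
Sensible, feed 136→25 °C: -58155 kJ/h
Outlet flows (mol/h): A 1158.8, B 1061.2, C 1061.2
Sensible, products 25→204 °C: 95111 kJ/h
Q = ΔH = 189760 kJ/h = 52.712 kW
Heat supplied = 52.712 kJ/s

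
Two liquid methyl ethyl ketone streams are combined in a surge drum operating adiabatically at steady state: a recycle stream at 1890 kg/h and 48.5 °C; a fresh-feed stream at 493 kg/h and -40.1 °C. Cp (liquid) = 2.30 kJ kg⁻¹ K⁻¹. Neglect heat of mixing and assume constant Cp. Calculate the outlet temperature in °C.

T_out = 30.2 °C

Adiabatic, steady state ⇒ Σ ṁᵢCp,ᵢ(T_out − Tᵢ) = 0
Σ ṁᵢCp,ᵢTᵢ = 1890×2.30×48.5 + 493×2.30×-40.1 = 165360
Σ ṁᵢCp,ᵢ = 1890×2.30 + 493×2.30 = 5480.9
T_out = 165360 / 5480.9 = 30.17 °C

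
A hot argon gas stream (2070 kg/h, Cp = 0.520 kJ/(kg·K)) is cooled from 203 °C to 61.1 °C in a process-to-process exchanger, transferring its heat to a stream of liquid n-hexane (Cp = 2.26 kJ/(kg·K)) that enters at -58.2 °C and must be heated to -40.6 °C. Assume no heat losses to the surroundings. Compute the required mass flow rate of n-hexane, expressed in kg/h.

Heat released by hot stream: Q = 2070 × 0.520 × (203 − 61.1) = 152740 kJ/h
Energy balance on cold side (adiabatic exchanger): Q = ṁ_c·Cp_c·(T_c,out − T_c,in)
ṁ_c = 152740 / [2.26 × (-40.6 − -58.2)] = 3840 kg/h

ṁ_c = 3840 kg/h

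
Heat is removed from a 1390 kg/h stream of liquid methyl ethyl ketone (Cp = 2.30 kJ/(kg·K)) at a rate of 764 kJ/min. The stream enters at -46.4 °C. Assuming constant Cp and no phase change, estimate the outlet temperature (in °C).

Q = 764 kJ/min = 45840 kJ/h
ΔT = Q/(ṁ·Cp) = 45840/(1390×2.30) = 14.338 K
T_out = -46.4 − 14.338 = -60.738 °C

T_out = -60.7 °C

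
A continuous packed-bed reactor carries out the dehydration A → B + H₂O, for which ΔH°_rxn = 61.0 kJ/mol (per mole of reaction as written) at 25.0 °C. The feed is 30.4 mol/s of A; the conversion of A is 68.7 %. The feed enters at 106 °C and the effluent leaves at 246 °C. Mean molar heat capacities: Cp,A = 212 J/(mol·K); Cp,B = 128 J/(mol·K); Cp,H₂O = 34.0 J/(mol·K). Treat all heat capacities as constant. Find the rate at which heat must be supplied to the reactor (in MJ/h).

Extent of reaction ξ = 0.687 × 30.4 = 20.885 mol/s
Reaction term: ξ·ΔH°_rxn = 20.885 × 61.0 = 1274 kJ/s
Sensible, feed 106→25 °C: -522.03 kJ/s
Outlet flows (mol/s): A 9.5152, B 20.885, H₂O 20.885
Sensible, products 25→246 °C: 1193.5 kJ/s
Q = ΔH = 1945.5 kJ/s = 1945.5 kW
Heat supplied = 7003.7 MJ/h

Q_in = 7000 MJ/h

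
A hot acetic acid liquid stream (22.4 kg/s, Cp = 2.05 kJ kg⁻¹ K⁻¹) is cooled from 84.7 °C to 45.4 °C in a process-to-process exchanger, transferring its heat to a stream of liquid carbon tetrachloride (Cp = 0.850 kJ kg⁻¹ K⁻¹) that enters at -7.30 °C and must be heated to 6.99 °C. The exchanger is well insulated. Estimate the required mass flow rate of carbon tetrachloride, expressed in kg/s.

Heat released by hot stream: Q = 22.4 × 2.05 × (84.7 − 45.4) = 1804.7 kJ/s
Energy balance on cold side (adiabatic exchanger): Q = ṁ_c·Cp_c·(T_c,out − T_c,in)
ṁ_c = 1804.7 / [0.850 × (6.99 − -7.30)] = 148.57 kg/s

ṁ_c = 149 kg/s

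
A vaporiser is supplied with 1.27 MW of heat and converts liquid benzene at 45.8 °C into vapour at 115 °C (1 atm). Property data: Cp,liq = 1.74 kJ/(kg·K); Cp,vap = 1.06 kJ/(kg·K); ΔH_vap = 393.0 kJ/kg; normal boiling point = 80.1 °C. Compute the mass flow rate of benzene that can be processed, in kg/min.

ṁ = 156 kg/min

Δh = 1.74×(80.1−45.8) + 393.0 + 1.06×(115−80.1) = 489.68 kJ/kg
Q = 1.27 MW = 1270 kJ/s = 76200 kJ/min
ṁ = Q/Δh = 76200 / 489.68 = 155.61 kg/min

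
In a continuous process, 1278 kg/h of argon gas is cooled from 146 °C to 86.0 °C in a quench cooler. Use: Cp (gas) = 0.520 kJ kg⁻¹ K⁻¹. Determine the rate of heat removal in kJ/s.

Q_c = 11.1 kJ/s

Q = ṁ·Cp·ΔT = 1278 × 0.520 × (86.0 − 146) = -39874 kJ/h
Converting: 39874 / 3600 s = 11.076 kW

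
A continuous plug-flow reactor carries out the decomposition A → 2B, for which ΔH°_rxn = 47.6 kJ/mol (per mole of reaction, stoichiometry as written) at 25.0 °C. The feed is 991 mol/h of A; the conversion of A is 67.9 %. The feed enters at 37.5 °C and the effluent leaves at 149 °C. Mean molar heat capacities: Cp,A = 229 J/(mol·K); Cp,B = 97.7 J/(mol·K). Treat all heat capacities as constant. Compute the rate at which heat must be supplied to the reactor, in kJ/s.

Extent of reaction ξ = 0.679 × 991 = 672.89 mol/h
Reaction term: ξ·ΔH°_rxn = 672.89 × 47.6 = 32030 kJ/h
Sensible, feed 37.5→25 °C: -2836.7 kJ/h
Outlet flows (mol/h): A 318.11, B 1345.8
Sensible, products 25→149 °C: 25337 kJ/h
Q = ΔH = 54530 kJ/h = 15.147 kW
Heat supplied = 15.147 kJ/s

Q_in = 15.1 kJ/s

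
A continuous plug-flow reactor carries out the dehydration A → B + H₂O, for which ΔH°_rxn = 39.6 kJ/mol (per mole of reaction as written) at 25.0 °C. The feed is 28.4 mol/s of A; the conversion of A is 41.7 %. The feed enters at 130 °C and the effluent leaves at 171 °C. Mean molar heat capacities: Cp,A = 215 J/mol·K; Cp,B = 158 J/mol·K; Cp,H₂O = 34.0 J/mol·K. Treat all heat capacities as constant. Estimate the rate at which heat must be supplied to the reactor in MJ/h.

Q_in = 2450 MJ/h

Extent of reaction ξ = 0.417 × 28.4 = 11.843 mol/s
Reaction term: ξ·ΔH°_rxn = 11.843 × 39.6 = 468.97 kJ/s
Sensible, feed 130→25 °C: -641.13 kJ/s
Outlet flows (mol/s): A 16.557, B 11.843, H₂O 11.843
Sensible, products 25→171 °C: 851.71 kJ/s
Q = ΔH = 679.55 kJ/s = 679.55 kW
Heat supplied = 2446.4 MJ/h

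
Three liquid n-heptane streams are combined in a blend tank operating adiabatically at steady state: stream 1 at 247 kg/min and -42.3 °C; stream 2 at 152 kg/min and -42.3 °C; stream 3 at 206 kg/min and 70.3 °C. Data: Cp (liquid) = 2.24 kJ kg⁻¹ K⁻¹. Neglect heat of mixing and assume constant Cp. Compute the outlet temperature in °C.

T_out = -3.96 °C

Energy balance with Q = 0: Σ ṁᵢCp,ᵢ(T_out − Tᵢ) = 0
T_out = Σ ṁᵢCp,ᵢTᵢ / Σ ṁᵢCp,ᵢ
      = -5366.8 / 1355.2 = -3.9602 °C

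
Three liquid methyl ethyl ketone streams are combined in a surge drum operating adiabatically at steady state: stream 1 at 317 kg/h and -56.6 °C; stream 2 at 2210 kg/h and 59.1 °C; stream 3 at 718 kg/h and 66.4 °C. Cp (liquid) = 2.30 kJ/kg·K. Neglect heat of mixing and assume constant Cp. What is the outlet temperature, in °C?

Adiabatic, steady state ⇒ Σ ṁᵢCp,ᵢ(T_out − Tᵢ) = 0
T_out = Σ ṁᵢCp,ᵢTᵢ / Σ ṁᵢCp,ᵢ
      = 368790 / 7463.5 = 49.413 °C

T_out = 49.4 °C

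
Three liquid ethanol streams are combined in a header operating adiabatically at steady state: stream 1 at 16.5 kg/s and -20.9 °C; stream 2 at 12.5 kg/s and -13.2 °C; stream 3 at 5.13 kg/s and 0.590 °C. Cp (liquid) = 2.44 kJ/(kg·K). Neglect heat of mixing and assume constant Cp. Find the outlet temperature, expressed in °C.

Adiabatic, steady state ⇒ Σ ṁᵢCp,ᵢ(T_out − Tᵢ) = 0
T_out = Σ ṁᵢCp,ᵢTᵢ / Σ ṁᵢCp,ᵢ
      = -1236.6 / 83.277 = -14.85 °C

T_out = -14.8 °C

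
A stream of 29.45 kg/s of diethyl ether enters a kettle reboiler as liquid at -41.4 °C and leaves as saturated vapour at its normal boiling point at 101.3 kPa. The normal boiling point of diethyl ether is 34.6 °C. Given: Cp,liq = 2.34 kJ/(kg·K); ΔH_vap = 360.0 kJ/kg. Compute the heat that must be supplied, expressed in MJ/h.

liquid -41.4→34.6 °C: 177.84 kJ/kg
vaporisation at 34.6 °C: 360 kJ/kg
Δh = 177.84 + 360 = 537.84 kJ/kg
Q = ṁ·Δh = 29.45 kg/s × 537.84 kJ/kg = 15839 kJ/s
|Q| = 15839 kW = 57022 MJ/h

Q = 57000 MJ/h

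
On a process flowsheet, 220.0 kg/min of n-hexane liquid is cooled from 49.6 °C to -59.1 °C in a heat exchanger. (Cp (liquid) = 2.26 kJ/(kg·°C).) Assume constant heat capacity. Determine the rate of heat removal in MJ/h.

Q = ṁ·Cp·ΔT = 220.0 × 2.26 × (-59.1 − 49.6) = -54046 kJ/min
Converting: 54046 / 60 s = 900.76 kW
Cooling duty = 3242.7 MJ/h

Q_c = 3240 MJ/h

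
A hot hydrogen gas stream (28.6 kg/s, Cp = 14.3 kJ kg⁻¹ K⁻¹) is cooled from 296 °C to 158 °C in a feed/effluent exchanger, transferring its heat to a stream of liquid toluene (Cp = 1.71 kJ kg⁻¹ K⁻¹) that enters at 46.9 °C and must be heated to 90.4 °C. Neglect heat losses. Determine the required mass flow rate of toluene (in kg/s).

Heat released by hot stream: Q = 28.6 × 14.3 × (296 − 158) = 56439 kJ/s
Energy balance on cold side (adiabatic exchanger): Q = ṁ_c·Cp_c·(T_c,out − T_c,in)
ṁ_c = 56439 / [1.71 × (90.4 − 46.9)] = 758.74 kg/s

ṁ_c = 759 kg/s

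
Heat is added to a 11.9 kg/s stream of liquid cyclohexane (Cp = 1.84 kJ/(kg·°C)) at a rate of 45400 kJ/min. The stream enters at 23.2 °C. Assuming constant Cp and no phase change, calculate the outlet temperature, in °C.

Q = 45400 kJ/min = 756.67 kJ/s
ΔT = Q/(ṁ·Cp) = 756.67/(11.9×1.84) = 34.557 K
T_out = 23.2 + 34.557 = 57.757 °C

T_out = 57.8 °C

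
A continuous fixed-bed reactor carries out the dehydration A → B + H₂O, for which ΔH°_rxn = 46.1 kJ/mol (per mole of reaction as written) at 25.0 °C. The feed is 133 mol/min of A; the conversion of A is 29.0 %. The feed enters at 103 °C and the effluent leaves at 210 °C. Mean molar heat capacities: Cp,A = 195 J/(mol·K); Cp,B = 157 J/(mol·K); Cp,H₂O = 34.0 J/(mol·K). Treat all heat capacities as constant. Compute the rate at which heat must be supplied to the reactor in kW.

Extent of reaction ξ = 0.290 × 133 = 38.57 mol/min
Reaction term: ξ·ΔH°_rxn = 38.57 × 46.1 = 1778.1 kJ/min
Sensible, feed 103→25 °C: -2022.9 kJ/min
Outlet flows (mol/min): A 94.43, B 38.57, H₂O 38.57
Sensible, products 25→210 °C: 4769.4 kJ/min
Q = ΔH = 4524.6 kJ/min = 75.41 kW
Heat supplied = 75.41 kW

Q_in = 75.4 kW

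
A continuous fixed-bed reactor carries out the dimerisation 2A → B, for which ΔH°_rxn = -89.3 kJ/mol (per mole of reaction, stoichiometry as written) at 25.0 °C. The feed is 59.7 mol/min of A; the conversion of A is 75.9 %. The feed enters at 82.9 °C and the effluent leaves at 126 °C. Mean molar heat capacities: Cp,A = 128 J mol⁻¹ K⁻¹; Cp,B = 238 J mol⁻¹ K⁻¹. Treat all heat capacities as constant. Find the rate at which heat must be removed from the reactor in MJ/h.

Extent of reaction ξ = 0.759 × 59.7 / 2 = 22.656 mol/min
Reaction term: ξ·ΔH°_rxn = 22.656 × -89.3 = -2023.2 kJ/min
Sensible, feed 82.9→25 °C: -442.45 kJ/min
Outlet flows (mol/min): A 14.388, B 22.656
Sensible, products 25→126 °C: 730.61 kJ/min
Q = ΔH = -1735 kJ/min = -28.917 kW
Heat removed = 104.1 MJ/h

Q_out = 104 MJ/h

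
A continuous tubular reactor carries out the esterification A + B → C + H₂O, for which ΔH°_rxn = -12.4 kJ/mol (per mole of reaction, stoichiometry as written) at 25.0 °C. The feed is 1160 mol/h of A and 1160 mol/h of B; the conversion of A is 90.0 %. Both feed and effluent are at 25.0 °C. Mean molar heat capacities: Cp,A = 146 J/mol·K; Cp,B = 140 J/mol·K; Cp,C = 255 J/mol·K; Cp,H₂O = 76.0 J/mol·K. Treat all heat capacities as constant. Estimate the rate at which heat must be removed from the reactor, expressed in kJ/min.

Extent of reaction ξ = 0.900 × 1160 = 1044 mol/h
Reaction term: ξ·ΔH°_rxn = 1044 × -12.4 = -12946 kJ/h
Q = ΔH = -12946 kJ/h = -3.596 kW
Heat removed = 215.76 kJ/min

Q_out = 216 kJ/min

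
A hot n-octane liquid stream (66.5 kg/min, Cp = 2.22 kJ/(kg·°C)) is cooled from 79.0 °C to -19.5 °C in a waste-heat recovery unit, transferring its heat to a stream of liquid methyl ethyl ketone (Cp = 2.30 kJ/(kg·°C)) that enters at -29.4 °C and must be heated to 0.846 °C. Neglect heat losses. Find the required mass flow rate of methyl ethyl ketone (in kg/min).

Heat released by hot stream: Q = 66.5 × 2.22 × (79.0 − -19.5) = 14542 kJ/min
Energy balance on cold side (adiabatic exchanger): Q = ṁ_c·Cp_c·(T_c,out − T_c,in)
ṁ_c = 14542 / [2.30 × (0.846 − -29.4)] = 209.03 kg/min

ṁ_c = 209 kg/min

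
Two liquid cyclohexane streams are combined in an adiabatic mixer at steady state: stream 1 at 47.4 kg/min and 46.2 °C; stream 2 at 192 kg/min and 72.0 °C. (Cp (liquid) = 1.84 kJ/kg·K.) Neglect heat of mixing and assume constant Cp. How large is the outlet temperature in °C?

Adiabatic, steady state ⇒ Σ ṁᵢCp,ᵢ(T_out − Tᵢ) = 0
T_out = Σ ṁᵢCp,ᵢTᵢ / Σ ṁᵢCp,ᵢ
      = 29466 / 440.5 = 66.892 °C

T_out = 66.9 °C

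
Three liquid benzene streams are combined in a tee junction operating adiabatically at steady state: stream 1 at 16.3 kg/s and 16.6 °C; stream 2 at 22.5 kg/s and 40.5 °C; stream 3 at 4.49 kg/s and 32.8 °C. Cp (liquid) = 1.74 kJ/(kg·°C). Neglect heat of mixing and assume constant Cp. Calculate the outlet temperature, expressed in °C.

No heat crosses the boundary, so H_out = H_in.
T_out = Σ ṁᵢCp,ᵢTᵢ / Σ ṁᵢCp,ᵢ
      = 2312.6 / 75.325 = 30.702 °C

T_out = 30.7 °C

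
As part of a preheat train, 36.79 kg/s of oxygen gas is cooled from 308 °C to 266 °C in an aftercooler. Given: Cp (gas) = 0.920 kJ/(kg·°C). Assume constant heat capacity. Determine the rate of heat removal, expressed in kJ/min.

Q_c = 85300 kJ/min

Q = ṁ·Cp·ΔT = 36.79 × 0.920 × (266 − 308) = -1421.6 kJ/s
Cooling duty = 85294 kJ/min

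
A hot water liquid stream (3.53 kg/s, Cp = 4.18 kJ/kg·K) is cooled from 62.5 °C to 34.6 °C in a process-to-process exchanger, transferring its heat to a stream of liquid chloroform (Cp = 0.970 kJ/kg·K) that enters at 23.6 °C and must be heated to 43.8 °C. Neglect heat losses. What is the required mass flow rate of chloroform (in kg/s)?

Heat released by hot stream: Q = 3.53 × 4.18 × (62.5 − 34.6) = 411.68 kJ/s
Energy balance on cold side (adiabatic exchanger): Q = ṁ_c·Cp_c·(T_c,out − T_c,in)
ṁ_c = 411.68 / [0.970 × (43.8 − 23.6)] = 21.01 kg/s

ṁ_c = 21.0 kg/s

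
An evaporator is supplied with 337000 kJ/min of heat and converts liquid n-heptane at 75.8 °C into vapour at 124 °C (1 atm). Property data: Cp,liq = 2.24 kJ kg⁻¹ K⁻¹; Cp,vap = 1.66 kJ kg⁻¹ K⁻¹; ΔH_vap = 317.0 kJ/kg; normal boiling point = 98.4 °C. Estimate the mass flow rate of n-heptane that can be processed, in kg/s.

ṁ = 13.7 kg/s

Δh = 2.24×(98.4−75.8) + 317.0 + 1.66×(124−98.4) = 410.12 kJ/kg
Q = 337000 kJ/min = 5616.7 kJ/s = 5616.7 kJ/s
ṁ = Q/Δh = 5616.7 / 410.12 = 13.695 kg/s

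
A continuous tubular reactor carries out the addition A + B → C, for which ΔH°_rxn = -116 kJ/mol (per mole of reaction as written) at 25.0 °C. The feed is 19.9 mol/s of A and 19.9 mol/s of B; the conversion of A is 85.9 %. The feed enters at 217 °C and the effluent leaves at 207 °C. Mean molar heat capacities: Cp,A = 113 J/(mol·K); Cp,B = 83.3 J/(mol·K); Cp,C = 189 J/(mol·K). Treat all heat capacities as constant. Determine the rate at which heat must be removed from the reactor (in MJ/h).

Extent of reaction ξ = 0.859 × 19.9 = 17.094 mol/s
Reaction term: ξ·ΔH°_rxn = 17.094 × -116 = -1982.9 kJ/s
Sensible, feed 217→25 °C: -750.02 kJ/s
Outlet flows (mol/s): A 2.8059, B 2.8059, C 17.094
Sensible, products 25→207 °C: 688.25 kJ/s
Q = ΔH = -2044.7 kJ/s = -2044.7 kW
Heat removed = 7360.9 MJ/h

Q_out = 7360 MJ/h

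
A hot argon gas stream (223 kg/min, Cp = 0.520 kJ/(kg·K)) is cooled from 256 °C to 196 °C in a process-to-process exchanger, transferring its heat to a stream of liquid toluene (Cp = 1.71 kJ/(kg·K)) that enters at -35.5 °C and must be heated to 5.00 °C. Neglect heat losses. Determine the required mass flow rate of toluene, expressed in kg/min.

ṁ_c = 100 kg/min

Heat released by hot stream: Q = 223 × 0.520 × (256 − 196) = 6957.6 kJ/min
Energy balance on cold side (adiabatic exchanger): Q = ṁ_c·Cp_c·(T_c,out − T_c,in)
ṁ_c = 6957.6 / [1.71 × (5.00 − -35.5)] = 100.46 kg/min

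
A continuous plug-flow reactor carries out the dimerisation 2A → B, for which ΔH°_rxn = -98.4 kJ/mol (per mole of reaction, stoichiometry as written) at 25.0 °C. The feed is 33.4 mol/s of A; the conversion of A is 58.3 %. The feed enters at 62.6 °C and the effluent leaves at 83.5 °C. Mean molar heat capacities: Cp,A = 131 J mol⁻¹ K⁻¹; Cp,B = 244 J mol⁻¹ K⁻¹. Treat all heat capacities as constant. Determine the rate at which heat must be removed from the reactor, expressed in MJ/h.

Q_out = 3160 MJ/h

Extent of reaction ξ = 0.583 × 33.4 / 2 = 9.7361 mol/s
Reaction term: ξ·ΔH°_rxn = 9.7361 × -98.4 = -958.03 kJ/s
Sensible, feed 62.6→25 °C: -164.52 kJ/s
Outlet flows (mol/s): A 13.928, B 9.7361
Sensible, products 25→83.5 °C: 245.71 kJ/s
Q = ΔH = -876.84 kJ/s = -876.84 kW
Heat removed = 3156.6 MJ/h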